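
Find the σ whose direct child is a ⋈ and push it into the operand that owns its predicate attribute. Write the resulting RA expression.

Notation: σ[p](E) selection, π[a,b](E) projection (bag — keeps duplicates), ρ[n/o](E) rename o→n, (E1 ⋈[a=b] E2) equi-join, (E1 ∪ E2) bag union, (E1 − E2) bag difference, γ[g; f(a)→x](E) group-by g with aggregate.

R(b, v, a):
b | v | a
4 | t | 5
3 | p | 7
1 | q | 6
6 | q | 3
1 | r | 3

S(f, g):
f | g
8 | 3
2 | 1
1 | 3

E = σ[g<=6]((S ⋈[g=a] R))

σ filters on g, owned by the left side.
E' = (σ[g<=6](S) ⋈[g=a] R)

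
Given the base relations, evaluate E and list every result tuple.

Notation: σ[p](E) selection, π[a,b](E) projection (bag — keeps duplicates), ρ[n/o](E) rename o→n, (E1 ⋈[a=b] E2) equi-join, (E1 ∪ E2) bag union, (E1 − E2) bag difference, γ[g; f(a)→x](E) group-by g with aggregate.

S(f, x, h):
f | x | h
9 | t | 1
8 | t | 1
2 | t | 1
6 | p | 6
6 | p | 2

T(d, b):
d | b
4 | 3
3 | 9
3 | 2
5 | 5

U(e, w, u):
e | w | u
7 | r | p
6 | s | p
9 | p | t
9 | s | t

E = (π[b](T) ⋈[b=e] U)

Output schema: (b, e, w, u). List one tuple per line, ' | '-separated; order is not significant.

Stepwise |·|:
  T → 4
  π[b](T) → 4
  U → 4
  (π[b](T) ⋈[b=e] U) → 2

== RESULT ==
b | e | w | u
9 | 9 | p | t
9 | 9 | s | t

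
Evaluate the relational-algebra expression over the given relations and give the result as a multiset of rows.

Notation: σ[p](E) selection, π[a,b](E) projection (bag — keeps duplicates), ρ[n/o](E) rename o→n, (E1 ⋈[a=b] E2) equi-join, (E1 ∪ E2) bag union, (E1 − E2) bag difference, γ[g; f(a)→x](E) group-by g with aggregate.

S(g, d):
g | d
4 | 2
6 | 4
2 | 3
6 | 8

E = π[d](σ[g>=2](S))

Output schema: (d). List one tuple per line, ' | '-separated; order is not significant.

Row counts bottom-up:
  S → 4
  σ[g>=2](S) → 4
  π[d](σ[g>=2](S)) → 4

== RESULT ==
d
2
3
4
8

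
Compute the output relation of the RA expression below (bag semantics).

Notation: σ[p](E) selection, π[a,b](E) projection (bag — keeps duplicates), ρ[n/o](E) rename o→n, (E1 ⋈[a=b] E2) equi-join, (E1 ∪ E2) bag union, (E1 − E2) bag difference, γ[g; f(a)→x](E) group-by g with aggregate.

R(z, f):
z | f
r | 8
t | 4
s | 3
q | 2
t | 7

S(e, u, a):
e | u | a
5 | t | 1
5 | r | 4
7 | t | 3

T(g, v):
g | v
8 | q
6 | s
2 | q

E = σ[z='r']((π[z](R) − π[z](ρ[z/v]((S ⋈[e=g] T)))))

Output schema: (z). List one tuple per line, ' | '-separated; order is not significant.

Row counts bottom-up:
  R → 5
  π[z](R) → 5
  S → 3
  T → 3
  (S ⋈[e=g] T) → 0
  ρ[z/v]((S ⋈[e=g] T)) → 0
  π[z](ρ[z/v]((S ⋈[e=g] T))) → 0
  (π[z](R) − π[z](ρ[z/v]((S ⋈[e=g] T)))) → 5
  σ[z='r']((π[z](R) − π[z](ρ[z/v]((S ⋈[e=g] T))))) → 1

== RESULT ==
z
r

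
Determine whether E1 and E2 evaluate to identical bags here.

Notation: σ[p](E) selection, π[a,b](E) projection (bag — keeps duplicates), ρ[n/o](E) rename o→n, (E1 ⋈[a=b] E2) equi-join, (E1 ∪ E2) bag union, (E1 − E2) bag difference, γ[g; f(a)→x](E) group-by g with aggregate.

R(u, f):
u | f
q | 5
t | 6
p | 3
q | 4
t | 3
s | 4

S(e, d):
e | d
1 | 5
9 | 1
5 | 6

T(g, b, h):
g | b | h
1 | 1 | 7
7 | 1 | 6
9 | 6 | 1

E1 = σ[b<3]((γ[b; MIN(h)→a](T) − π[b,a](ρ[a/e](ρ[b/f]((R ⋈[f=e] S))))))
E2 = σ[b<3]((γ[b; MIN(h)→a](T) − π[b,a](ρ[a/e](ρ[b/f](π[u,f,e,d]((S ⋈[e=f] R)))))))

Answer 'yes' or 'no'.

E1 subexpression sizes:
  T → 3
  γ[b; MIN(h)→a](T) → 2
  R → 6
  S → 3
  (R ⋈[f=e] S) → 1
  ρ[b/f]((R ⋈[f=e] S)) → 1
  ρ[a/e](ρ[b/f]((R ⋈[f=e] S))) → 1
  π[b,a](ρ[a/e](ρ[b/f]((R ⋈[f=e] S)))) → 1
  (γ[b; MIN(h)→a](T) − π[b,a](ρ[a/e](ρ[b/f]((R ⋈[f=e] S))))) → 2
  σ[b<3]((γ[b; MIN(h)→a](T) − π[b,a](ρ[a/e](ρ[b/f]((R ⋈[f=e] S)))))) → 1
E2 subexpression sizes:
  T → 3
  γ[b; MIN(h)→a](T) → 2
  S → 3
  R → 6
  (S ⋈[e=f] R) → 1
  π[u,f,e,d]((S ⋈[e=f] R)) → 1
  ρ[b/f](π[u,f,e,d]((S ⋈[e=f] R))) → 1
  ρ[a/e](ρ[b/f](π[u,f,e,d]((S ⋈[e=f] R)))) → 1
  π[b,a](ρ[a/e](ρ[b/f](π[u,f,e,d]((S ⋈[e=f] R))))) → 1
  (γ[b; MIN(h)→a](T) − π[b,a](ρ[a/e](ρ[b/f](π[u,f,e,d]((S ⋈[e=f] R)))))) → 2
  σ[b<3]((γ[b; MIN(h)→a](T) − π[b,a](ρ[a/e](ρ[b/f](π[u,f,e,d]((S ⋈[e=f] R))))))) → 1

E1 and E2 produce the same multiset:
b | a
1 | 6

yes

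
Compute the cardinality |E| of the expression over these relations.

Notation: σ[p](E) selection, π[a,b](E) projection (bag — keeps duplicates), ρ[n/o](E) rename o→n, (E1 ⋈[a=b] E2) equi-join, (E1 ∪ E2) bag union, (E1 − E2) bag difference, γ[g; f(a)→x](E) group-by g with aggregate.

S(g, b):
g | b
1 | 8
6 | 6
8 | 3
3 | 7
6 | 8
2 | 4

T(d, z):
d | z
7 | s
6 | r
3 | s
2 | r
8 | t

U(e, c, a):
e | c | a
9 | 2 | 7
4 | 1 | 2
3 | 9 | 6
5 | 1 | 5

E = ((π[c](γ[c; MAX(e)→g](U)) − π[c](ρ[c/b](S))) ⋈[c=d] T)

Row counts bottom-up:
  U → 4
  γ[c; MAX(e)→g](U) → 3
  π[c](γ[c; MAX(e)→g](U)) → 3
  S → 6
  ρ[c/b](S) → 6
  π[c](ρ[c/b](S)) → 6
  (π[c](γ[c; MAX(e)→g](U)) − π[c](ρ[c/b](S))) → 3
  T → 5
  ((π[c](γ[c; MAX(e)→g](U)) − π[c](ρ[c/b](S))) ⋈[c=d] T) → 1

|E| = 1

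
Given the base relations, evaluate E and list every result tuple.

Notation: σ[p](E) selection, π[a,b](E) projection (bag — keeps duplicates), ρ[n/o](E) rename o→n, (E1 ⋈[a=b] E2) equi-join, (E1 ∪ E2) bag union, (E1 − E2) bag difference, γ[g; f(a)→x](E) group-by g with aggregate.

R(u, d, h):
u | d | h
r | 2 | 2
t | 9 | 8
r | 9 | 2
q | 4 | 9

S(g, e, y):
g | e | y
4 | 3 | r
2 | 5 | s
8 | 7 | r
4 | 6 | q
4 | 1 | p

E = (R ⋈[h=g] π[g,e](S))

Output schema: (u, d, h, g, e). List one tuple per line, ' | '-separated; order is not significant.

Per-node cardinality:
  R → 4
  S → 5
  π[g,e](S) → 5
  (R ⋈[h=g] π[g,e](S)) → 3

== RESULT ==
u | d | h | g | e
r | 2 | 2 | 2 | 5
r | 9 | 2 | 2 | 5
t | 9 | 8 | 8 | 7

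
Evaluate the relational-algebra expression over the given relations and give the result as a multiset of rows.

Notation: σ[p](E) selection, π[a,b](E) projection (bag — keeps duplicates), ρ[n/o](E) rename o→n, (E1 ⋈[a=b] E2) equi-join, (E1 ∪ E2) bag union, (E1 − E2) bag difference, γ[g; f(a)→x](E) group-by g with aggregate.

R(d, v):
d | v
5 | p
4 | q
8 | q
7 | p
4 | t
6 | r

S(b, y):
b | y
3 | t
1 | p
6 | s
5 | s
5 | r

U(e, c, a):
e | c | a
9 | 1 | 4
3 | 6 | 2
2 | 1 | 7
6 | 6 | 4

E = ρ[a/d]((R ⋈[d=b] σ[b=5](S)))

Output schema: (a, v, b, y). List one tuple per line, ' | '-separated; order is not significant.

Stepwise |·|:
  R → 6
  S → 5
  σ[b=5](S) → 2
  (R ⋈[d=b] σ[b=5](S)) → 2
  ρ[a/d]((R ⋈[d=b] σ[b=5](S))) → 2

== RESULT ==
a | v | b | y
5 | p | 5 | r
5 | p | 5 | s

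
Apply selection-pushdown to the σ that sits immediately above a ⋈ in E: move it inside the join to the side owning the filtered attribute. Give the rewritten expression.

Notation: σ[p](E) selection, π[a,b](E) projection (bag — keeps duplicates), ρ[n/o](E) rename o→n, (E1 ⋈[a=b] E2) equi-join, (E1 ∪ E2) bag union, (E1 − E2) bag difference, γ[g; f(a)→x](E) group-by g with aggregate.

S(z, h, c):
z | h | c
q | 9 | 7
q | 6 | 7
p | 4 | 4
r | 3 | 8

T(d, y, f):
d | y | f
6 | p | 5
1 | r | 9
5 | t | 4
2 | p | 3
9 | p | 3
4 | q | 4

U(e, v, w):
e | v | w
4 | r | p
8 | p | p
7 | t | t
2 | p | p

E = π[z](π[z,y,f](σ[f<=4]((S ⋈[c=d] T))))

σ filters on f, owned by the right side.
E' = π[z](π[z,y,f]((S ⋈[c=d] σ[f<=4](T))))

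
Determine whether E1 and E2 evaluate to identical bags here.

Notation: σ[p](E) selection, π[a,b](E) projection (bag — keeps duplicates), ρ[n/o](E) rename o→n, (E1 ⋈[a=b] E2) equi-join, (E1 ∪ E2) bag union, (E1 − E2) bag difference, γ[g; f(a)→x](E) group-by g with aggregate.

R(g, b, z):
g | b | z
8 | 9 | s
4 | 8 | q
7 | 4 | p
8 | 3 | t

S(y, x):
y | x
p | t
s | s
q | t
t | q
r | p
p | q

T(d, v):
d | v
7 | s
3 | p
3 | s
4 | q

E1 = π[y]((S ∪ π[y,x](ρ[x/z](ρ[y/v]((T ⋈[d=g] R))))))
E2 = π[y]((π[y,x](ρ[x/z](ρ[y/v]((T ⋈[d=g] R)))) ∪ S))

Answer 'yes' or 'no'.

E1 subexpression sizes:
  S → 6
  T → 4
  R → 4
  (T ⋈[d=g] R) → 2
  ρ[y/v]((T ⋈[d=g] R)) → 2
  ρ[x/z](ρ[y/v]((T ⋈[d=g] R))) → 2
  π[y,x](ρ[x/z](ρ[y/v]((T ⋈[d=g] R)))) → 2
  (S ∪ π[y,x](ρ[x/z](ρ[y/v]((T ⋈[d=g] R))))) → 8
  π[y]((S ∪ π[y,x](ρ[x/z](ρ[y/v]((T ⋈[d=g] R)))))) → 8
E2 subexpression sizes:
  T → 4
  R → 4
  (T ⋈[d=g] R) → 2
  ρ[y/v]((T ⋈[d=g] R)) → 2
  ρ[x/z](ρ[y/v]((T ⋈[d=g] R))) → 2
  π[y,x](ρ[x/z](ρ[y/v]((T ⋈[d=g] R)))) → 2
  S → 6
  (π[y,x](ρ[x/z](ρ[y/v]((T ⋈[d=g] R)))) ∪ S) → 8
  π[y]((π[y,x](ρ[x/z](ρ[y/v]((T ⋈[d=g] R)))) ∪ S)) → 8

E1 and E2 produce the same multiset:
y
p
p
q
q
r
s
s
t

yes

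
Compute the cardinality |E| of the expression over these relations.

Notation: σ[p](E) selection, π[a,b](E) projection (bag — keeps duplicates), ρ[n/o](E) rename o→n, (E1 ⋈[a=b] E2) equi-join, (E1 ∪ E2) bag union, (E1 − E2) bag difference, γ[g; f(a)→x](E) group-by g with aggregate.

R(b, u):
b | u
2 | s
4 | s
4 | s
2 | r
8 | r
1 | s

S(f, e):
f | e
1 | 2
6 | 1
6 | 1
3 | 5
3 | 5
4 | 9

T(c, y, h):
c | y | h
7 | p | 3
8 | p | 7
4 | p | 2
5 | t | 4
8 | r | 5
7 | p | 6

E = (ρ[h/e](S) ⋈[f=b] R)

Subexpression sizes:
  S → 6
  ρ[h/e](S) → 6
  R → 6
  (ρ[h/e](S) ⋈[f=b] R) → 3

|E| = 3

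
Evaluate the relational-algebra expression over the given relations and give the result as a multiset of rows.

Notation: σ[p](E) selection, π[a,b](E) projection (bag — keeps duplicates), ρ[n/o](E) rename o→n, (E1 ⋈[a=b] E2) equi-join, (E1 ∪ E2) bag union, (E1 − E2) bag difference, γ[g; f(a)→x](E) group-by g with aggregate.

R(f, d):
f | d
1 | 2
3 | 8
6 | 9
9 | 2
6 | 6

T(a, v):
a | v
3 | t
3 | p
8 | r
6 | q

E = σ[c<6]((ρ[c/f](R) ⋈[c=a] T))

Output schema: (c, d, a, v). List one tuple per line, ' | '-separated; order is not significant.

Stepwise |·|:
  R → 5
  ρ[c/f](R) → 5
  T → 4
  (ρ[c/f](R) ⋈[c=a] T) → 4
  σ[c<6]((ρ[c/f](R) ⋈[c=a] T)) → 2

== RESULT ==
c | d | a | v
3 | 8 | 3 | p
3 | 8 | 3 | t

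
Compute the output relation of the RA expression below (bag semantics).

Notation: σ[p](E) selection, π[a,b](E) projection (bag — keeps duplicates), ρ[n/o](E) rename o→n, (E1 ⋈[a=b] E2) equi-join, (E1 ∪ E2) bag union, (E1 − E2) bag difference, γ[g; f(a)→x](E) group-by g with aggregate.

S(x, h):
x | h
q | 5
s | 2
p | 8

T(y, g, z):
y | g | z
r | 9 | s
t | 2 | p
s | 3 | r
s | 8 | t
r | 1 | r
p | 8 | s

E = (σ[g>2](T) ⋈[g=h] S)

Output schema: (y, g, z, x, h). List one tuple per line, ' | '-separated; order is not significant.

Subexpression sizes:
  T → 6
  σ[g>2](T) → 4
  S → 3
  (σ[g>2](T) ⋈[g=h] S) → 2

== RESULT ==
y | g | z | x | h
p | 8 | s | p | 8
s | 8 | t | p | 8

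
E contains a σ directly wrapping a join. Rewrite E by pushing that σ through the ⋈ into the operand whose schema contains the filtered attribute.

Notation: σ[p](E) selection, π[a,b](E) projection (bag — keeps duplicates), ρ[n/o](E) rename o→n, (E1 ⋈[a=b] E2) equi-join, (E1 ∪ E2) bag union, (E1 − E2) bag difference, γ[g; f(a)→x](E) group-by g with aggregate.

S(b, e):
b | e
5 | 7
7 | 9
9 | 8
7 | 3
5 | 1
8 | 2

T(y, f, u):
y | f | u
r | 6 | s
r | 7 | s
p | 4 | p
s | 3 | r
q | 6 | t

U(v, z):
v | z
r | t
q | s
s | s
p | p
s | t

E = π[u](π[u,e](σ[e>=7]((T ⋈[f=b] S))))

σ filters on e, owned by the right side.
E' = π[u](π[u,e]((T ⋈[f=b] σ[e>=7](S))))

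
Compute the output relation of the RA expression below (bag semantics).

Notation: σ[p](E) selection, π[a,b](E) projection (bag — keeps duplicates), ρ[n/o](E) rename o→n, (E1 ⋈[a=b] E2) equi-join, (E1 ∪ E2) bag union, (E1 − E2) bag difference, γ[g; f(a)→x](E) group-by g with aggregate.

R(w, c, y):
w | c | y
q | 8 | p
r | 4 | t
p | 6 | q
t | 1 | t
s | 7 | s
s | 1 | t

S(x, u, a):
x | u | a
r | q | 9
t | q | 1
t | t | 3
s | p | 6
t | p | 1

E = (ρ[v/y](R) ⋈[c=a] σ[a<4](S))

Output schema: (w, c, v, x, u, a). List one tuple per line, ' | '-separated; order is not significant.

Per-node cardinality:
  R → 6
  ρ[v/y](R) → 6
  S → 5
  σ[a<4](S) → 3
  (ρ[v/y](R) ⋈[c=a] σ[a<4](S)) → 4

== RESULT ==
w | c | v | x | u | a
s | 1 | t | t | p | 1
s | 1 | t | t | q | 1
t | 1 | t | t | p | 1
t | 1 | t | t | q | 1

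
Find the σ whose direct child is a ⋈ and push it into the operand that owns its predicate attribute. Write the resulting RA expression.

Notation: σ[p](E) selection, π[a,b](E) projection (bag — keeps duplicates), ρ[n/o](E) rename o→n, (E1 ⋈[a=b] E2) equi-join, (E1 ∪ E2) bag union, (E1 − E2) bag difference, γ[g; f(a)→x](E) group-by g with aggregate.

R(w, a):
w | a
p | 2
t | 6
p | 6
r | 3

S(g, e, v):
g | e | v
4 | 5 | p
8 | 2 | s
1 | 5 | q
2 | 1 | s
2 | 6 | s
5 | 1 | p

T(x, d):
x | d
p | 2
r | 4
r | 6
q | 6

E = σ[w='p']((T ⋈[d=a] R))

σ filters on w, owned by the right side.
E' = (T ⋈[d=a] σ[w='p'](R))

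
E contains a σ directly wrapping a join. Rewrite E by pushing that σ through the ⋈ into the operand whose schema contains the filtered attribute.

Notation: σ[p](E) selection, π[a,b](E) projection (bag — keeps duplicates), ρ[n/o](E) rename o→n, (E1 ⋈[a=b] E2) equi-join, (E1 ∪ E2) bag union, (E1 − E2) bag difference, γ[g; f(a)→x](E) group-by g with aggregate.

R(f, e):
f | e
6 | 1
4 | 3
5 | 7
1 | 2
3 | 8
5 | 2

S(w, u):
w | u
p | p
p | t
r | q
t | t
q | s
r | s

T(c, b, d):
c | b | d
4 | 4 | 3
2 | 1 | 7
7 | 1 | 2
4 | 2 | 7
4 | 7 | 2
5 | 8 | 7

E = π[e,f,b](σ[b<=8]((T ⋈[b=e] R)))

σ filters on b, owned by the left side.
E' = π[e,f,b]((σ[b<=8](T) ⋈[b=e] R))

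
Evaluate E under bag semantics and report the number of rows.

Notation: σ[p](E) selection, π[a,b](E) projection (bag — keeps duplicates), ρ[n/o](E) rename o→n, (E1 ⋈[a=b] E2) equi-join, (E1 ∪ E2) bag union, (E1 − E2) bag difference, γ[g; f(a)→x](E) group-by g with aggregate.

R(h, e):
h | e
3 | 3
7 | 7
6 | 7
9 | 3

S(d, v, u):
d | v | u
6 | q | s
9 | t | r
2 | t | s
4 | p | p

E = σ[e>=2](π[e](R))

Row counts bottom-up:
  R → 4
  π[e](R) → 4
  σ[e>=2](π[e](R)) → 4

|E| = 4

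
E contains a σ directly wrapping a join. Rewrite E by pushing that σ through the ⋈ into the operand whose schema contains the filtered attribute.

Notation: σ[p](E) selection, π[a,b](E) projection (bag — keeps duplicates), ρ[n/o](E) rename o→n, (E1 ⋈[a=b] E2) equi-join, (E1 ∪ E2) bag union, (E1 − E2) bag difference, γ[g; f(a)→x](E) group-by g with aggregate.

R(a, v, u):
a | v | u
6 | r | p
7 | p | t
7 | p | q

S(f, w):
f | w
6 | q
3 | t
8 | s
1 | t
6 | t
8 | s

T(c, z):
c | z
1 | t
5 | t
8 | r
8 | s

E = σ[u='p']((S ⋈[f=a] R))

σ filters on u, owned by the right side.
E' = (S ⋈[f=a] σ[u='p'](R))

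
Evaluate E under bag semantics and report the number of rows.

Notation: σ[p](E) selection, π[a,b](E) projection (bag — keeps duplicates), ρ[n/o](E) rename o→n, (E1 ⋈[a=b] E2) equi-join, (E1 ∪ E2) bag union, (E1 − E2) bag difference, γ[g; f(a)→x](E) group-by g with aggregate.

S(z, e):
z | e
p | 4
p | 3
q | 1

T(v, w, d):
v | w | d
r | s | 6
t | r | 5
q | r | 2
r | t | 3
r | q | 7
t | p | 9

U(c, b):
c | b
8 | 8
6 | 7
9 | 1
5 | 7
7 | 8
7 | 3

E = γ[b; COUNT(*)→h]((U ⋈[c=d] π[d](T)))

Stepwise |·|:
  U → 6
  T → 6
  π[d](T) → 6
  (U ⋈[c=d] π[d](T)) → 5
  γ[b; COUNT(*)→h]((U ⋈[c=d] π[d](T))) → 4

|E| = 4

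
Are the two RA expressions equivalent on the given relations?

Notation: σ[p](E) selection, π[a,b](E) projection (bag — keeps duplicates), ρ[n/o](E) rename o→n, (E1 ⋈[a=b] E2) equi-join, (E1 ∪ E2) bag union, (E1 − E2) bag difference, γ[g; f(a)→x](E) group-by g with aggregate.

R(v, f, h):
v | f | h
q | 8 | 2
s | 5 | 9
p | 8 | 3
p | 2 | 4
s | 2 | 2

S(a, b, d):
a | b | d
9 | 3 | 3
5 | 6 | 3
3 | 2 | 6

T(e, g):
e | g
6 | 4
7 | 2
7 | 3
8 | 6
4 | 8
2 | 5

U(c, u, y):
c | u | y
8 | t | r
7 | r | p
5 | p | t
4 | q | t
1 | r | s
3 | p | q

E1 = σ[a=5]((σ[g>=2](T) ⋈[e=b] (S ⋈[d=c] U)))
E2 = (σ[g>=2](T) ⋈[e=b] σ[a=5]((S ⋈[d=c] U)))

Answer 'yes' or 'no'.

E1 row counts bottom-up:
  T → 6
  σ[g>=2](T) → 6
  S → 3
  U → 6
  (S ⋈[d=c] U) → 2
  (σ[g>=2](T) ⋈[e=b] (S ⋈[d=c] U)) → 1
  σ[a=5]((σ[g>=2](T) ⋈[e=b] (S ⋈[d=c] U))) → 1
E2 row counts bottom-up:
  T → 6
  σ[g>=2](T) → 6
  S → 3
  U → 6
  (S ⋈[d=c] U) → 2
  σ[a=5]((S ⋈[d=c] U)) → 1
  (σ[g>=2](T) ⋈[e=b] σ[a=5]((S ⋈[d=c] U))) → 1

E1 and E2 produce the same multiset:
e | g | a | b | d | c | u | y
6 | 4 | 5 | 6 | 3 | 3 | p | q

yes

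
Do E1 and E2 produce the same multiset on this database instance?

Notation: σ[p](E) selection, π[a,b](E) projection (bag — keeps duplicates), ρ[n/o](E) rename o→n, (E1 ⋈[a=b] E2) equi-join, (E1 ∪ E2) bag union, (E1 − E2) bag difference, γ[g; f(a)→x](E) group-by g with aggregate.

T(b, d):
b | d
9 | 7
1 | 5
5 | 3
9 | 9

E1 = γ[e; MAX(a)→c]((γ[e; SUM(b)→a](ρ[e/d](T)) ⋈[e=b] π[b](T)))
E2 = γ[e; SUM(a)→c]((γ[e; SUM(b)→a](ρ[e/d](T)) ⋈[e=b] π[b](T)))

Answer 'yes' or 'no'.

E1 stepwise |·|:
  T → 4
  ρ[e/d](T) → 4
  γ[e; SUM(b)→a](ρ[e/d](T)) → 4
  T → 4
  π[b](T) → 4
  (γ[e; SUM(b)→a](ρ[e/d](T)) ⋈[e=b] π[b](T)) → 3
  γ[e; MAX(a)→c]((γ[e; SUM(b)→a](ρ[e/d](T)) ⋈[e=b] π[b](T))) → 2
E2 stepwise |·|:
  T → 4
  ρ[e/d](T) → 4
  γ[e; SUM(b)→a](ρ[e/d](T)) → 4
  T → 4
  π[b](T) → 4
  (γ[e; SUM(b)→a](ρ[e/d](T)) ⋈[e=b] π[b](T)) → 3
  γ[e; SUM(a)→c]((γ[e; SUM(b)→a](ρ[e/d](T)) ⋈[e=b] π[b](T))) → 2

E1 result:
e | c
5 | 1
9 | 9
E2 result:
e | c
5 | 1
9 | 18
Witness: (9, 18) appears 0× in E1 but 1× in E2.

no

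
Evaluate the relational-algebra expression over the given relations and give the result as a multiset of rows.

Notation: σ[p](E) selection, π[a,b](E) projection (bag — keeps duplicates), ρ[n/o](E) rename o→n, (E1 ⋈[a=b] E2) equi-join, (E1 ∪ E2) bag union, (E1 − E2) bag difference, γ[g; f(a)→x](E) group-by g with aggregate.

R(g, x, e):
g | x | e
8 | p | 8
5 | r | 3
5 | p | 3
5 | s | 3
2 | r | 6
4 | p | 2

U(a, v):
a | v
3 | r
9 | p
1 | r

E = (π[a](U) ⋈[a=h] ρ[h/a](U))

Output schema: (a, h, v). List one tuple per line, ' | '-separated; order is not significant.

Row counts bottom-up:
  U → 3
  π[a](U) → 3
  U → 3
  ρ[h/a](U) → 3
  (π[a](U) ⋈[a=h] ρ[h/a](U)) → 3

== RESULT ==
a | h | v
1 | 1 | r
3 | 3 | r
9 | 9 | p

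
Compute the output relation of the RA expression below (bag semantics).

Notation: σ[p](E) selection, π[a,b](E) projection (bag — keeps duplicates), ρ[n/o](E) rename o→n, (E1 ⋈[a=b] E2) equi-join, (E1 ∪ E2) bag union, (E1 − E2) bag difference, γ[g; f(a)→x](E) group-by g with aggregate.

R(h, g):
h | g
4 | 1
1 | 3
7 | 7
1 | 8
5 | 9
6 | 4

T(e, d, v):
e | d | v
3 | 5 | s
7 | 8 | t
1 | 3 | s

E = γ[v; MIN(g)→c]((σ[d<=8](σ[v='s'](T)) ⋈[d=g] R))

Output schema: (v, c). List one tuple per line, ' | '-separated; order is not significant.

Row counts bottom-up:
  T → 3
  σ[v='s'](T) → 2
  σ[d<=8](σ[v='s'](T)) → 2
  R → 6
  (σ[d<=8](σ[v='s'](T)) ⋈[d=g] R) → 1
  γ[v; MIN(g)→c]((σ[d<=8](σ[v='s'](T)) ⋈[d=g] R)) → 1

== RESULT ==
v | c
s | 3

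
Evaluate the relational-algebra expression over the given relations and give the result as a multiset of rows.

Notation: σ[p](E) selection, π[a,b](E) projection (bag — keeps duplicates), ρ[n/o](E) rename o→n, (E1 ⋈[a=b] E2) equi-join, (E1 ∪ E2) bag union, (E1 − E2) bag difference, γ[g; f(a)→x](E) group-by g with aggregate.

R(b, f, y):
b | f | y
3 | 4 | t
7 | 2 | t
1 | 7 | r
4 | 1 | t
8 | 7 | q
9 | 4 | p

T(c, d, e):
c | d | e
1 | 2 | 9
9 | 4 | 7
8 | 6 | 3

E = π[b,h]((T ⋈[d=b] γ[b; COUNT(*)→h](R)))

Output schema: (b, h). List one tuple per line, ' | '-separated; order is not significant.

Stepwise |·|:
  T → 3
  R → 6
  γ[b; COUNT(*)→h](R) → 6
  (T ⋈[d=b] γ[b; COUNT(*)→h](R)) → 1
  π[b,h]((T ⋈[d=b] γ[b; COUNT(*)→h](R))) → 1

== RESULT ==
b | h
4 | 1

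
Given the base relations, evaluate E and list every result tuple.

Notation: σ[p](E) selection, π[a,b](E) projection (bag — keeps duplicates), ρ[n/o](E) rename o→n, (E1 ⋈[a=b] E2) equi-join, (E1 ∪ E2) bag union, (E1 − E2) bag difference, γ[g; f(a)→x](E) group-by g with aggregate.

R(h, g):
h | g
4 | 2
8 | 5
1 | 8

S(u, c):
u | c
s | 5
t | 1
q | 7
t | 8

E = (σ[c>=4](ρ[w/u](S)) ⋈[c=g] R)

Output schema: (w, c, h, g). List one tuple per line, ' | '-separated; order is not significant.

Per-node cardinality:
  S → 4
  ρ[w/u](S) → 4
  σ[c>=4](ρ[w/u](S)) → 3
  R → 3
  (σ[c>=4](ρ[w/u](S)) ⋈[c=g] R) → 2

== RESULT ==
w | c | h | g
s | 5 | 8 | 5
t | 8 | 1 | 8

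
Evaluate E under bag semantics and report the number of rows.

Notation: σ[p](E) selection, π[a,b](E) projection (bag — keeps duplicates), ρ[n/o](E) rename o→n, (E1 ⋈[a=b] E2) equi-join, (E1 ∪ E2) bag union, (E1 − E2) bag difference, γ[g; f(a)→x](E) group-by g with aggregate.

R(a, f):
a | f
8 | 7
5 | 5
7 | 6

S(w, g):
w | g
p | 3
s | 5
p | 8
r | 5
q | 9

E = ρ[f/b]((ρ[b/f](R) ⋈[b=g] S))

Subexpression sizes:
  R → 3
  ρ[b/f](R) → 3
  S → 5
  (ρ[b/f](R) ⋈[b=g] S) → 2
  ρ[f/b]((ρ[b/f](R) ⋈[b=g] S)) → 2

|E| = 2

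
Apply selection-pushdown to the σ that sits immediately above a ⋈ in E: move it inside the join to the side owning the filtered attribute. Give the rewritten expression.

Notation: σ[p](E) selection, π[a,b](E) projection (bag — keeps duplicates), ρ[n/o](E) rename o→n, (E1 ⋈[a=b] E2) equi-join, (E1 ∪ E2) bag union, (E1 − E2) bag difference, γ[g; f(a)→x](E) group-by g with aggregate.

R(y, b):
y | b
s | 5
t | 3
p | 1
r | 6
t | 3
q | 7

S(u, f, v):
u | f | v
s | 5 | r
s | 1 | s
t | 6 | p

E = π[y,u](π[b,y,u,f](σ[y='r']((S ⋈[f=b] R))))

σ filters on y, owned by the right side.
E' = π[y,u](π[b,y,u,f]((S ⋈[f=b] σ[y='r'](R))))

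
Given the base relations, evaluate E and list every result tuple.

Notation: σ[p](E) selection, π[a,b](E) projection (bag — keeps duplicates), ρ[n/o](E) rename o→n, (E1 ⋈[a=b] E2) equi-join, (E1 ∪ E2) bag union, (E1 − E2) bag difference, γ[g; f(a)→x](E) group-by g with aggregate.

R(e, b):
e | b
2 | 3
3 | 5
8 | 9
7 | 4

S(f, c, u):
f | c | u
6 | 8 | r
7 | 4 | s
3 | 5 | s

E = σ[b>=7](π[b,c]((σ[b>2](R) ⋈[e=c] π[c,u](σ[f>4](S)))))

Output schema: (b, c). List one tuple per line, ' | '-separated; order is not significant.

Per-node cardinality:
  R → 4
  σ[b>2](R) → 4
  S → 3
  σ[f>4](S) → 2
  π[c,u](σ[f>4](S)) → 2
  (σ[b>2](R) ⋈[e=c] π[c,u](σ[f>4](S))) → 1
  π[b,c]((σ[b>2](R) ⋈[e=c] π[c,u](σ[f>4](S)))) → 1
  σ[b>=7](π[b,c]((σ[b>2](R) ⋈[e=c] π[c,u](σ[f>4](S))))) → 1

== RESULT ==
b | c
9 | 8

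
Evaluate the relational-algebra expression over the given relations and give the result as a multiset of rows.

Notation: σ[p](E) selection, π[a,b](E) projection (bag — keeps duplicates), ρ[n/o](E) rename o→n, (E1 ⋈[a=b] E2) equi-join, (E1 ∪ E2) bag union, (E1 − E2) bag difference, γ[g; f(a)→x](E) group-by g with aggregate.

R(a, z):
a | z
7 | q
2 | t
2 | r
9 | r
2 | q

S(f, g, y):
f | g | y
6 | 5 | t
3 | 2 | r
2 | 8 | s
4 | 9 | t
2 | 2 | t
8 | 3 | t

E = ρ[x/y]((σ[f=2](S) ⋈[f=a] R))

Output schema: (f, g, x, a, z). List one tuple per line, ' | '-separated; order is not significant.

Stepwise |·|:
  S → 6
  σ[f=2](S) → 2
  R → 5
  (σ[f=2](S) ⋈[f=a] R) → 6
  ρ[x/y]((σ[f=2](S) ⋈[f=a] R)) → 6

== RESULT ==
f | g | x | a | z
2 | 2 | t | 2 | q
2 | 2 | t | 2 | r
2 | 2 | t | 2 | t
2 | 8 | s | 2 | q
2 | 8 | s | 2 | r
2 | 8 | s | 2 | t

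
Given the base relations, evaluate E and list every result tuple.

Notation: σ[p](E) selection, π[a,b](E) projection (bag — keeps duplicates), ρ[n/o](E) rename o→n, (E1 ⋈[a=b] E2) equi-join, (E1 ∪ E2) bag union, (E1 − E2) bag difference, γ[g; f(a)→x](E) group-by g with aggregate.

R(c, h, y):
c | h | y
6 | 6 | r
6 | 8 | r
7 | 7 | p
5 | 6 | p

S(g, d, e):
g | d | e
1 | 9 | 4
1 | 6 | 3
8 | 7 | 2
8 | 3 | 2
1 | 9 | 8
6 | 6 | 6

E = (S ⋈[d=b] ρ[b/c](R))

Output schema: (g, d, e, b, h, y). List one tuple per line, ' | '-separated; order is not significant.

Row counts bottom-up:
  S → 6
  R → 4
  ρ[b/c](R) → 4
  (S ⋈[d=b] ρ[b/c](R)) → 5

== RESULT ==
g | d | e | b | h | y
1 | 6 | 3 | 6 | 6 | r
1 | 6 | 3 | 6 | 8 | r
6 | 6 | 6 | 6 | 6 | r
6 | 6 | 6 | 6 | 8 | r
8 | 7 | 2 | 7 | 7 | p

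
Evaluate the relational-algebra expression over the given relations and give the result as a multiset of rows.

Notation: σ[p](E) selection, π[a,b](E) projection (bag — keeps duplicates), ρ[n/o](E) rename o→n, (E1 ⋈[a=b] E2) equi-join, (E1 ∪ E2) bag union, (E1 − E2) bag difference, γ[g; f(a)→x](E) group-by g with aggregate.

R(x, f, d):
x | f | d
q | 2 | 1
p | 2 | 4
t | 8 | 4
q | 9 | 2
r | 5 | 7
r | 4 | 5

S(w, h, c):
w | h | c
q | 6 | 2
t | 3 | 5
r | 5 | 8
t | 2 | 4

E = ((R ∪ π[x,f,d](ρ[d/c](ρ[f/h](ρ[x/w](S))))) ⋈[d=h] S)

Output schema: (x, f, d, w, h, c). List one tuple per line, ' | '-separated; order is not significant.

Stepwise |·|:
  R → 6
  S → 4
  ρ[x/w](S) → 4
  ρ[f/h](ρ[x/w](S)) → 4
  ρ[d/c](ρ[f/h](ρ[x/w](S))) → 4
  π[x,f,d](ρ[d/c](ρ[f/h](ρ[x/w](S)))) → 4
  (R ∪ π[x,f,d](ρ[d/c](ρ[f/h](ρ[x/w](S))))) → 10
  S → 4
  ((R ∪ π[x,f,d](ρ[d/c](ρ[f/h](ρ[x/w](S))))) ⋈[d=h] S) → 4

== RESULT ==
x | f | d | w | h | c
q | 6 | 2 | t | 2 | 4
q | 9 | 2 | t | 2 | 4
r | 4 | 5 | r | 5 | 8
t | 3 | 5 | r | 5 | 8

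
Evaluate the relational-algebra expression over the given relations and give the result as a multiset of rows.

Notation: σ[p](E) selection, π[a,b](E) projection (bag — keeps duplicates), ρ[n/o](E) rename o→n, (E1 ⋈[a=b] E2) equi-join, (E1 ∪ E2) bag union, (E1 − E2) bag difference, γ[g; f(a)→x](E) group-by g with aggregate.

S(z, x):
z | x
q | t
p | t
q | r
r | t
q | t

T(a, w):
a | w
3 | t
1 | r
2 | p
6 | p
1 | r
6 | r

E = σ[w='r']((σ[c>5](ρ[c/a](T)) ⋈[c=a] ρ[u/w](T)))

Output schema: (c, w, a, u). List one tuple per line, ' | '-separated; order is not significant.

Per-node cardinality:
  T → 6
  ρ[c/a](T) → 6
  σ[c>5](ρ[c/a](T)) → 2
  T → 6
  ρ[u/w](T) → 6
  (σ[c>5](ρ[c/a](T)) ⋈[c=a] ρ[u/w](T)) → 4
  σ[w='r']((σ[c>5](ρ[c/a](T)) ⋈[c=a] ρ[u/w](T))) → 2

== RESULT ==
c | w | a | u
6 | r | 6 | p
6 | r | 6 | r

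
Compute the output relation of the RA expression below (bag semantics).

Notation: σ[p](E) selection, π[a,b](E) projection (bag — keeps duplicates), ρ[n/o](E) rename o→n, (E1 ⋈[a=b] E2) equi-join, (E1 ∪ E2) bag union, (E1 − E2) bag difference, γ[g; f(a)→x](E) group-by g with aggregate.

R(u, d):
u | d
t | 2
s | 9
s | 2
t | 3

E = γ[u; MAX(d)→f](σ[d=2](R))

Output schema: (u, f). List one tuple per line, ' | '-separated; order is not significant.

Stepwise |·|:
  R → 4
  σ[d=2](R) → 2
  γ[u; MAX(d)→f](σ[d=2](R)) → 2

== RESULT ==
u | f
s | 2
t | 2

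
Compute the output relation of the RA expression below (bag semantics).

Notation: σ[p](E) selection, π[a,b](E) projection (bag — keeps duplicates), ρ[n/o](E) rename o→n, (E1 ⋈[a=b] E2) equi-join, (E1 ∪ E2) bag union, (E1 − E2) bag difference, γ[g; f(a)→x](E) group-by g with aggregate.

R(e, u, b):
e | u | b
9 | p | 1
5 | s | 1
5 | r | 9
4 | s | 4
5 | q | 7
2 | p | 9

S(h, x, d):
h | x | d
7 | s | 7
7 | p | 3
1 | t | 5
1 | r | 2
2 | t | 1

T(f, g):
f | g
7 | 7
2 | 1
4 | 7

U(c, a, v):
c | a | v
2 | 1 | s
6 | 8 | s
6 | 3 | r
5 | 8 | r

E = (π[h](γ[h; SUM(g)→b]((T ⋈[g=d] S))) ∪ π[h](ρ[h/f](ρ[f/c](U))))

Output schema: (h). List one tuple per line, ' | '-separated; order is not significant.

Per-node cardinality:
  T → 3
  S → 5
  (T ⋈[g=d] S) → 3
  γ[h; SUM(g)→b]((T ⋈[g=d] S)) → 2
  π[h](γ[h; SUM(g)→b]((T ⋈[g=d] S))) → 2
  U → 4
  ρ[f/c](U) → 4
  ρ[h/f](ρ[f/c](U)) → 4
  π[h](ρ[h/f](ρ[f/c](U))) → 4
  (π[h](γ[h; SUM(g)→b]((T ⋈[g=d] S))) ∪ π[h](ρ[h/f](ρ[f/c](U)))) → 6

== RESULT ==
h
2
2
5
6
6
7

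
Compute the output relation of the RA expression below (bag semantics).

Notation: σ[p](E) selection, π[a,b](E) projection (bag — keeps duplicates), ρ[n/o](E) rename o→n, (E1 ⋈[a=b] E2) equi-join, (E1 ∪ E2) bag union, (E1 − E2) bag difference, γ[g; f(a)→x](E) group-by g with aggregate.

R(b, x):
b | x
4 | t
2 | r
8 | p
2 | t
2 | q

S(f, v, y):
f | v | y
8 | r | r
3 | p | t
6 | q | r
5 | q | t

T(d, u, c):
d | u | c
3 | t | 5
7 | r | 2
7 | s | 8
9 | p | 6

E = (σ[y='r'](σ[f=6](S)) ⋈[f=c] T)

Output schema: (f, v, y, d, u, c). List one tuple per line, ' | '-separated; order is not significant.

Per-node cardinality:
  S → 4
  σ[f=6](S) → 1
  σ[y='r'](σ[f=6](S)) → 1
  T → 4
  (σ[y='r'](σ[f=6](S)) ⋈[f=c] T) → 1

== RESULT ==
f | v | y | d | u | c
6 | q | r | 9 | p | 6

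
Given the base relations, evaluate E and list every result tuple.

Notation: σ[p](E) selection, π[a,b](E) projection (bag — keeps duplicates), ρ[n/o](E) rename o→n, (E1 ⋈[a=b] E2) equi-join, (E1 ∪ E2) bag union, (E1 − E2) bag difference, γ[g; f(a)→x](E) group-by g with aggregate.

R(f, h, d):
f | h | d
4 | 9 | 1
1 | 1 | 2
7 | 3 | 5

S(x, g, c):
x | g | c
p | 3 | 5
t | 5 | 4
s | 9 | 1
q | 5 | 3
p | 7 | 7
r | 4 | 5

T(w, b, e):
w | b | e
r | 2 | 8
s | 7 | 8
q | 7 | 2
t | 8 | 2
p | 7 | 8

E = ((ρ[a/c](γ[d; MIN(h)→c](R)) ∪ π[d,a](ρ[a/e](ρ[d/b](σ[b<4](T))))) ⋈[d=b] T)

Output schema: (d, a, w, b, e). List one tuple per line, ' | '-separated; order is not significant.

Row counts bottom-up:
  R → 3
  γ[d; MIN(h)→c](R) → 3
  ρ[a/c](γ[d; MIN(h)→c](R)) → 3
  T → 5
  σ[b<4](T) → 1
  ρ[d/b](σ[b<4](T)) → 1
  ρ[a/e](ρ[d/b](σ[b<4](T))) → 1
  π[d,a](ρ[a/e](ρ[d/b](σ[b<4](T)))) → 1
  (ρ[a/c](γ[d; MIN(h)→c](R)) ∪ π[d,a](ρ[a/e](ρ[d/b](σ[b<4](T))))) → 4
  T → 5
  ((ρ[a/c](γ[d; MIN(h)→c](R)) ∪ π[d,a](ρ[a/e](ρ[d/b](σ[b<4](T))))) ⋈[d=b] T) → 2

== RESULT ==
d | a | w | b | e
2 | 1 | r | 2 | 8
2 | 8 | r | 2 | 8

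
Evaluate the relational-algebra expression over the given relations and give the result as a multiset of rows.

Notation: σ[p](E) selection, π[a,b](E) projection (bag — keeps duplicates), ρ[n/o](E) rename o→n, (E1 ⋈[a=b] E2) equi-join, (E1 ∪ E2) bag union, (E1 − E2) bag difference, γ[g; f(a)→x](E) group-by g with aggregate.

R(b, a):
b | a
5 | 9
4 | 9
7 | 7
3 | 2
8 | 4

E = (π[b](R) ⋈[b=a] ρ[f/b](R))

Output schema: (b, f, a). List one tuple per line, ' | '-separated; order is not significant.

Subexpression sizes:
  R → 5
  π[b](R) → 5
  R → 5
  ρ[f/b](R) → 5
  (π[b](R) ⋈[b=a] ρ[f/b](R)) → 2

== RESULT ==
b | f | a
4 | 8 | 4
7 | 7 | 7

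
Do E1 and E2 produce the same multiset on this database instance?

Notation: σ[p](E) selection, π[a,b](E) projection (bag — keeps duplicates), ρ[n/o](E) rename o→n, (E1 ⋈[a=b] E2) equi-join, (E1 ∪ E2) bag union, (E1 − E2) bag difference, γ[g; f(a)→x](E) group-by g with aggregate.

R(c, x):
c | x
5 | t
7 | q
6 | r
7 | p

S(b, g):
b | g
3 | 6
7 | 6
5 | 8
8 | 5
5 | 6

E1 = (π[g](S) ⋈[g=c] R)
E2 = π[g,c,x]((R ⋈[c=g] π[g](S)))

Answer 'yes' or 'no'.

E1 stepwise |·|:
  S → 5
  π[g](S) → 5
  R → 4
  (π[g](S) ⋈[g=c] R) → 4
E2 stepwise |·|:
  R → 4
  S → 5
  π[g](S) → 5
  (R ⋈[c=g] π[g](S)) → 4
  π[g,c,x]((R ⋈[c=g] π[g](S))) → 4

E1 and E2 produce the same multiset:
g | c | x
5 | 5 | t
6 | 6 | r
6 | 6 | r
6 | 6 | r

yes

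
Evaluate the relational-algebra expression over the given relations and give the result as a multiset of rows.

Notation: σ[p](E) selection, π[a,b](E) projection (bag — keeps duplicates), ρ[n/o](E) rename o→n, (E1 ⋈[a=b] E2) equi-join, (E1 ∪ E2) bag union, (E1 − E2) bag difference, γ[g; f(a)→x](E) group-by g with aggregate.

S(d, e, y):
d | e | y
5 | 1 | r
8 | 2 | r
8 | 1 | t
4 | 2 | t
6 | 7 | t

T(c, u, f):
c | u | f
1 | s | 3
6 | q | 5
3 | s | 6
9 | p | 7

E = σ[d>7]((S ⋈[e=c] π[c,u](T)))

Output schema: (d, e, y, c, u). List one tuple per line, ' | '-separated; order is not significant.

Per-node cardinality:
  S → 5
  T → 4
  π[c,u](T) → 4
  (S ⋈[e=c] π[c,u](T)) → 2
  σ[d>7]((S ⋈[e=c] π[c,u](T))) → 1

== RESULT ==
d | e | y | c | u
8 | 1 | t | 1 | s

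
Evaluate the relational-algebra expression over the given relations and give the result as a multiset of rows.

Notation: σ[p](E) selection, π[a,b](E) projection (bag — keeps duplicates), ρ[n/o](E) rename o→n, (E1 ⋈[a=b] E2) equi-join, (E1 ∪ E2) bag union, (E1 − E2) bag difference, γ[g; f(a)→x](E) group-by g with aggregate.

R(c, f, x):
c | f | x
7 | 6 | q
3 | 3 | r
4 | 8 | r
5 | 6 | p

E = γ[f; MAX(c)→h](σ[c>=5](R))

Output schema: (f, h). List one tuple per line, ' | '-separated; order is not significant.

Stepwise |·|:
  R → 4
  σ[c>=5](R) → 2
  γ[f; MAX(c)→h](σ[c>=5](R)) → 1

== RESULT ==
f | h
6 | 7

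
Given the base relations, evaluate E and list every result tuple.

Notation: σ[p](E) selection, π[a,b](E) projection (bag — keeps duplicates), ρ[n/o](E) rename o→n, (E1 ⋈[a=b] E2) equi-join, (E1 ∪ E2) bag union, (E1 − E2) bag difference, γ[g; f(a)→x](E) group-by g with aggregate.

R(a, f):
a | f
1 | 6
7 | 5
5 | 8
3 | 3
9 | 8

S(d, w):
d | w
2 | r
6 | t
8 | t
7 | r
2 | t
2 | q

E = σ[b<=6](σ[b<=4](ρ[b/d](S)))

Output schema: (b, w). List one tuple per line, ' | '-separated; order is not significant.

Subexpression sizes:
  S → 6
  ρ[b/d](S) → 6
  σ[b<=4](ρ[b/d](S)) → 3
  σ[b<=6](σ[b<=4](ρ[b/d](S))) → 3

== RESULT ==
b | w
2 | q
2 | r
2 | t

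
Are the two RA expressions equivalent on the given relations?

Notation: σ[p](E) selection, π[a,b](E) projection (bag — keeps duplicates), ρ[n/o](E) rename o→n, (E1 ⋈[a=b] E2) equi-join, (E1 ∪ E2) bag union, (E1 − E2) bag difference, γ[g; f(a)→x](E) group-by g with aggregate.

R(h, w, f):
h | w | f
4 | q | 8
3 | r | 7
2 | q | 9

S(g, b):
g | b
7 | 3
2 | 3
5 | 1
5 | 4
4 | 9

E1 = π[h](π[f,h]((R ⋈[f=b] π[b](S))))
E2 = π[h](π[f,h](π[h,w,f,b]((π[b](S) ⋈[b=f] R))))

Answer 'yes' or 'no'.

E1 per-node cardinality:
  R → 3
  S → 5
  π[b](S) → 5
  (R ⋈[f=b] π[b](S)) → 1
  π[f,h]((R ⋈[f=b] π[b](S))) → 1
  π[h](π[f,h]((R ⋈[f=b] π[b](S)))) → 1
E2 per-node cardinality:
  S → 5
  π[b](S) → 5
  R → 3
  (π[b](S) ⋈[b=f] R) → 1
  π[h,w,f,b]((π[b](S) ⋈[b=f] R)) → 1
  π[f,h](π[h,w,f,b]((π[b](S) ⋈[b=f] R))) → 1
  π[h](π[f,h](π[h,w,f,b]((π[b](S) ⋈[b=f] R)))) → 1

E1 and E2 produce the same multiset:
h
2

yes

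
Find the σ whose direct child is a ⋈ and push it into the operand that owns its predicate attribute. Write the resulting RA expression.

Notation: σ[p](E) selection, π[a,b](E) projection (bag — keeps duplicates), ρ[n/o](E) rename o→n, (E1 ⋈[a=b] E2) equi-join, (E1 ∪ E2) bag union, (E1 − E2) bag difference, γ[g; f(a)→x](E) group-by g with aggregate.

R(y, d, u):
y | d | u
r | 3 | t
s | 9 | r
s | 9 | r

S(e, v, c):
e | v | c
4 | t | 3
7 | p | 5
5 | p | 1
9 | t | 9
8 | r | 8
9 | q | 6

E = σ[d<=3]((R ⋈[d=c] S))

σ filters on d, owned by the left side.
E' = (σ[d<=3](R) ⋈[d=c] S)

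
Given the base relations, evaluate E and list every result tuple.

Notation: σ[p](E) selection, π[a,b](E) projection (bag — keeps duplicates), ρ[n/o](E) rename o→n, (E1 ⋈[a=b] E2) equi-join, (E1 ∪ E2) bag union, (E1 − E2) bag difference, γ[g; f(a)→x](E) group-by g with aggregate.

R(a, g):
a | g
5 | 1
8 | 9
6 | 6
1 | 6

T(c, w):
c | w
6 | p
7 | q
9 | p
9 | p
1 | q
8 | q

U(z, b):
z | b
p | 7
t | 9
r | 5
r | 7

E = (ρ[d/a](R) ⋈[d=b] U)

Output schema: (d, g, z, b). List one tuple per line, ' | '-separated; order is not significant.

Row counts bottom-up:
  R → 4
  ρ[d/a](R) → 4
  U → 4
  (ρ[d/a](R) ⋈[d=b] U) → 1

== RESULT ==
d | g | z | b
5 | 1 | r | 5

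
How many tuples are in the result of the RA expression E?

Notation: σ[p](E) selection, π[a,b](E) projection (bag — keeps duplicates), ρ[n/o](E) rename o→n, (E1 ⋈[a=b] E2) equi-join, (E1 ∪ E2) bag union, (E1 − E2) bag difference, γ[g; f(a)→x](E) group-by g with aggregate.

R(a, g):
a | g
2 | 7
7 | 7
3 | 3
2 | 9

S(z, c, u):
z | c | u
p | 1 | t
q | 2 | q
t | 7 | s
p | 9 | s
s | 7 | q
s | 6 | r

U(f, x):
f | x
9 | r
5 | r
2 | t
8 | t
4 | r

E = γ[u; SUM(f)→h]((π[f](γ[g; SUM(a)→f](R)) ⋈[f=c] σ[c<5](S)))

Subexpression sizes:
  R → 4
  γ[g; SUM(a)→f](R) → 3
  π[f](γ[g; SUM(a)→f](R)) → 3
  S → 6
  σ[c<5](S) → 2
  (π[f](γ[g; SUM(a)→f](R)) ⋈[f=c] σ[c<5](S)) → 1
  γ[u; SUM(f)→h]((π[f](γ[g; SUM(a)→f](R)) ⋈[f=c] σ[c<5](S))) → 1

|E| = 1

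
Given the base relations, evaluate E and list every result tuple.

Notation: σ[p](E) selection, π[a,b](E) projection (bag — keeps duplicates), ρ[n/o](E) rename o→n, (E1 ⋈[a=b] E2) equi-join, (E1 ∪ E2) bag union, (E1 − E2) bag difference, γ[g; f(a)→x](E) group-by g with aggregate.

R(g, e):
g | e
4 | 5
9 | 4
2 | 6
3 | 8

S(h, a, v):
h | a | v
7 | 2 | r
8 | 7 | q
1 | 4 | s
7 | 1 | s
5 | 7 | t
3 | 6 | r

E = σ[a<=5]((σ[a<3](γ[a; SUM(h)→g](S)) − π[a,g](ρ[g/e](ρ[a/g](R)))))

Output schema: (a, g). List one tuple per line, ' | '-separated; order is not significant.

Row counts bottom-up:
  S → 6
  γ[a; SUM(h)→g](S) → 5
  σ[a<3](γ[a; SUM(h)→g](S)) → 2
  R → 4
  ρ[a/g](R) → 4
  ρ[g/e](ρ[a/g](R)) → 4
  π[a,g](ρ[g/e](ρ[a/g](R))) → 4
  (σ[a<3](γ[a; SUM(h)→g](S)) − π[a,g](ρ[g/e](ρ[a/g](R)))) → 2
  σ[a<=5]((σ[a<3](γ[a; SUM(h)→g](S)) − π[a,g](ρ[g/e](ρ[a/g](R))))) → 2

== RESULT ==
a | g
1 | 7
2 | 7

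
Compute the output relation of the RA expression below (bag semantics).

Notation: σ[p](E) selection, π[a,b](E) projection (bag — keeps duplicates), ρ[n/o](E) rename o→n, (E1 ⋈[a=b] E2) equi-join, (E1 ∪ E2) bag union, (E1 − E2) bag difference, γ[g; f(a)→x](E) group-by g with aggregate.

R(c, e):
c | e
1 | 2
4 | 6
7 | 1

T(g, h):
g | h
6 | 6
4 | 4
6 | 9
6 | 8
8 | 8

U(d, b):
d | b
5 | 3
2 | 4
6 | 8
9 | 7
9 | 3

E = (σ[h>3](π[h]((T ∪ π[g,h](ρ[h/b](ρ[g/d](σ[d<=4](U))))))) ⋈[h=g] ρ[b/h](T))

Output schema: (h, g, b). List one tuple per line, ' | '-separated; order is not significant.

Row counts bottom-up:
  T → 5
  U → 5
  σ[d<=4](U) → 1
  ρ[g/d](σ[d<=4](U)) → 1
  ρ[h/b](ρ[g/d](σ[d<=4](U))) → 1
  π[g,h](ρ[h/b](ρ[g/d](σ[d<=4](U)))) → 1
  (T ∪ π[g,h](ρ[h/b](ρ[g/d](σ[d<=4](U))))) → 6
  π[h]((T ∪ π[g,h](ρ[h/b](ρ[g/d](σ[d<=4](U)))))) → 6
  σ[h>3](π[h]((T ∪ π[g,h](ρ[h/b](ρ[g/d](σ[d<=4](U))))))) → 6
  T → 5
  ρ[b/h](T) → 5
  (σ[h>3](π[h]((T ∪ π[g,h](ρ[h/b](ρ[g/d](σ[d<=4](U))))))) ⋈[h=g] ρ[b/h](T)) → 7

== RESULT ==
h | g | b
4 | 4 | 4
4 | 4 | 4
6 | 6 | 6
6 | 6 | 8
6 | 6 | 9
8 | 8 | 8
8 | 8 | 8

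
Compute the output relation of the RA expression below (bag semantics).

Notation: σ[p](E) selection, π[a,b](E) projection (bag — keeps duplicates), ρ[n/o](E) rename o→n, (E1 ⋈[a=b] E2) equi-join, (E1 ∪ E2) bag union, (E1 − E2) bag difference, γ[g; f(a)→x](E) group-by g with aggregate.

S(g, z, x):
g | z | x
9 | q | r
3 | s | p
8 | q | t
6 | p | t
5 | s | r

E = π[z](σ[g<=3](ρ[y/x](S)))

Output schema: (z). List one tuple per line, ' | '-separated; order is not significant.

Per-node cardinality:
  S → 5
  ρ[y/x](S) → 5
  σ[g<=3](ρ[y/x](S)) → 1
  π[z](σ[g<=3](ρ[y/x](S))) → 1

== RESULT ==
z
s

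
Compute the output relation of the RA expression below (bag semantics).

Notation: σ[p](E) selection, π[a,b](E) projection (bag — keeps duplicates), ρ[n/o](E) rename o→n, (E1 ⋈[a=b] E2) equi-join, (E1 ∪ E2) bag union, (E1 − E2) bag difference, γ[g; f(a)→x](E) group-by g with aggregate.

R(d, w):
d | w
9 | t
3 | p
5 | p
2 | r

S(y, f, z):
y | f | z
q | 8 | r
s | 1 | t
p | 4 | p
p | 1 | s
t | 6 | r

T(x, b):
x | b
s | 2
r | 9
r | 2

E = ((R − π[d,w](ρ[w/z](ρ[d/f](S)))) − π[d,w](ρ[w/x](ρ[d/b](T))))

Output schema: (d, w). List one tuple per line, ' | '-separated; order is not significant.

Row counts bottom-up:
  R → 4
  S → 5
  ρ[d/f](S) → 5
  ρ[w/z](ρ[d/f](S)) → 5
  π[d,w](ρ[w/z](ρ[d/f](S))) → 5
  (R − π[d,w](ρ[w/z](ρ[d/f](S)))) → 4
  T → 3
  ρ[d/b](T) → 3
  ρ[w/x](ρ[d/b](T)) → 3
  π[d,w](ρ[w/x](ρ[d/b](T))) → 3
  ((R − π[d,w](ρ[w/z](ρ[d/f](S)))) − π[d,w](ρ[w/x](ρ[d/b](T)))) → 3

== RESULT ==
d | w
3 | p
5 | p
9 | t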